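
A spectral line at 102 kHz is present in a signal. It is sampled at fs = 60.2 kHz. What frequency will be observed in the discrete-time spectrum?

18.4 kHz

102 kHz mod fs = 41.8 kHz.
41.8 kHz > fs/2 = 30.1 kHz, folds to fs − 41.8 kHz = 18.4 kHz.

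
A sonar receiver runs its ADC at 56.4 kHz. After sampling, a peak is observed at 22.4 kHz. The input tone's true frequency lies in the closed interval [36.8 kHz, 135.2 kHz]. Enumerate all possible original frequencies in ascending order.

78.8 kHz, 90.4 kHz, 135.2 kHz

Frequencies that alias to 22.4 kHz are k·fs ± 22.4 kHz for integer k ≥ 0.
k=0: 22.4 kHz.
k=1: 34 kHz, 78.8 kHz.
k=2: 90.4 kHz, 135.2 kHz.
k=3: 146.8 kHz, 191.6 kHz.
Within [36.8 kHz, 135.2 kHz]: 78.8 kHz, 90.4 kHz, 135.2 kHz.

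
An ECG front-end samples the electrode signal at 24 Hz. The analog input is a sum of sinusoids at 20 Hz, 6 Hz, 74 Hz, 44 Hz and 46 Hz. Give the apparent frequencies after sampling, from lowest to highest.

fs/2 = 12 Hz.
20 Hz > fs/2 = 12 Hz, folds to fs − 20 Hz = 4 Hz.
6 Hz ≤ fs/2 = 12 Hz, passes unchanged.
74 Hz mod fs = 2 Hz.
2 Hz ≤ fs/2 = 12 Hz, appears at 2 Hz.
44 Hz mod fs = 20 Hz.
20 Hz > fs/2 = 12 Hz, folds to fs − 20 Hz = 4 Hz.
46 Hz mod fs = 22 Hz.
22 Hz > fs/2 = 12 Hz, folds to fs − 22 Hz = 2 Hz.
Distinct values: {2 Hz, 4 Hz, 6 Hz}.

2 Hz, 4 Hz, 6 Hz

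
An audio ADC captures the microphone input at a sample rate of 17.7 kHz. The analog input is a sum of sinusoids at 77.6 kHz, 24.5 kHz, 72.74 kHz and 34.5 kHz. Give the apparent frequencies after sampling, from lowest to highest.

0.9 kHz, 1.94 kHz, 6.8 kHz

fs/2 = 8.85 kHz.
77.6 kHz mod fs = 6.8 kHz.
6.8 kHz ≤ fs/2 = 8.85 kHz, appears at 6.8 kHz.
24.5 kHz mod fs = 6.8 kHz.
6.8 kHz ≤ fs/2 = 8.85 kHz, appears at 6.8 kHz.
72.74 kHz mod fs = 1.94 kHz.
1.94 kHz ≤ fs/2 = 8.85 kHz, appears at 1.94 kHz.
34.5 kHz mod fs = 16.8 kHz.
16.8 kHz > fs/2 = 8.85 kHz, folds to fs − 16.8 kHz = 0.9 kHz.
Distinct values: {0.9 kHz, 1.94 kHz, 6.8 kHz}.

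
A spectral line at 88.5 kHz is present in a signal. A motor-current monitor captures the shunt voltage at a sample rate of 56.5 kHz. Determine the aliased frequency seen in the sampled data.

88.5 kHz mod fs = 32 kHz.
32 kHz > fs/2 = 28.25 kHz, folds to fs − 32 kHz = 24.5 kHz.

24.5 kHz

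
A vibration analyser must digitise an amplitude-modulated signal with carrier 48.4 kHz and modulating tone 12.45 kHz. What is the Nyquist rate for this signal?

AM sidebands sit at fc ± fm = 35.95 kHz and 60.85 kHz.
Highest-frequency component: 60.85 kHz.
Nyquist rate = 2 × 60.85 kHz = 121.7 kHz.

121.7 kHz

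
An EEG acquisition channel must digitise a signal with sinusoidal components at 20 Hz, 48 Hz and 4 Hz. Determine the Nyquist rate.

96 Hz

Highest-frequency component: 48 Hz.
Nyquist rate = 2 × 48 Hz = 96 Hz.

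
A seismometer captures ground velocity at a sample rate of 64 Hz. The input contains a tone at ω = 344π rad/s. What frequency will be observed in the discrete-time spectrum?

ω = 344π rad/s → f = ω/(2π) = 172 Hz.
172 Hz mod fs = 44 Hz.
44 Hz > fs/2 = 32 Hz, folds to fs − 44 Hz = 20 Hz.

20 Hz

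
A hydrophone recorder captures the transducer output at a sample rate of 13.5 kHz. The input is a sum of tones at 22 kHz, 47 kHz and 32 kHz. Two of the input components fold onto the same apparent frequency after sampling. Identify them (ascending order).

22 kHz, 32 kHz

fs/2 = 6.75 kHz.
22 kHz mod fs = 8.5 kHz.
8.5 kHz > fs/2 = 6.75 kHz, folds to fs − 8.5 kHz = 5 kHz.
47 kHz mod fs = 6.5 kHz.
6.5 kHz ≤ fs/2 = 6.75 kHz, appears at 6.5 kHz.
32 kHz mod fs = 5 kHz.
5 kHz ≤ fs/2 = 6.75 kHz, appears at 5 kHz.
22 kHz and 32 kHz both map to 5 kHz.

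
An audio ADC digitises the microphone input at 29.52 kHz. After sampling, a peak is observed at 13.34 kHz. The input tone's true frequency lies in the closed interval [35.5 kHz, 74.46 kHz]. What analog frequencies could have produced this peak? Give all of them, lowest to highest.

Frequencies that alias to 13.34 kHz are k·fs ± 13.34 kHz for integer k ≥ 0.
k=0: 13.34 kHz.
k=1: 16.18 kHz, 42.86 kHz.
k=2: 45.7 kHz, 72.38 kHz.
k=3: 75.22 kHz, 101.9 kHz.
Within [35.5 kHz, 74.46 kHz]: 42.86 kHz, 45.7 kHz, 72.38 kHz.

42.86 kHz, 45.7 kHz, 72.38 kHz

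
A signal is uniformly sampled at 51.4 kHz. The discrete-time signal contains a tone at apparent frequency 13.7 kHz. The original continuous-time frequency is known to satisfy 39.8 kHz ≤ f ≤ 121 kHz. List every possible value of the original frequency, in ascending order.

65.1 kHz, 89.1 kHz, 116.5 kHz

Frequencies that alias to 13.7 kHz are k·fs ± 13.7 kHz for integer k ≥ 0.
k=0: 13.7 kHz.
k=1: 37.7 kHz, 65.1 kHz.
k=2: 89.1 kHz, 116.5 kHz.
k=3: 140.5 kHz, 167.9 kHz.
Within [39.8 kHz, 121 kHz]: 65.1 kHz, 89.1 kHz, 116.5 kHz.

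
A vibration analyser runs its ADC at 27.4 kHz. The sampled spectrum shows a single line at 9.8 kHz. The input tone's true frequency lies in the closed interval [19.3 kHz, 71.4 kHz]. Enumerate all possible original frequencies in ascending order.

37.2 kHz, 45 kHz, 64.6 kHz

Frequencies that alias to 9.8 kHz are k·fs ± 9.8 kHz for integer k ≥ 0.
k=0: 9.8 kHz.
k=1: 17.6 kHz, 37.2 kHz.
k=2: 45 kHz, 64.6 kHz.
k=3: 72.4 kHz, 92 kHz.
Within [19.3 kHz, 71.4 kHz]: 37.2 kHz, 45 kHz, 64.6 kHz.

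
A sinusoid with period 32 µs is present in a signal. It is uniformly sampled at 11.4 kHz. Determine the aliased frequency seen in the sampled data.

2.95 kHz

T = 32 µs → f = 1/T = 31.25 kHz.
31.25 kHz mod fs = 8.45 kHz.
8.45 kHz > fs/2 = 5.7 kHz, folds to fs − 8.45 kHz = 2.95 kHz.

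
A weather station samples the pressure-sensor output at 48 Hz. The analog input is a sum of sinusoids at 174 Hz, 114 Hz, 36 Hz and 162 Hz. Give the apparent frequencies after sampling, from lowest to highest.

fs/2 = 24 Hz.
174 Hz mod fs = 30 Hz.
30 Hz > fs/2 = 24 Hz, folds to fs − 30 Hz = 18 Hz.
114 Hz mod fs = 18 Hz.
18 Hz ≤ fs/2 = 24 Hz, appears at 18 Hz.
36 Hz > fs/2 = 24 Hz, folds to fs − 36 Hz = 12 Hz.
162 Hz mod fs = 18 Hz.
18 Hz ≤ fs/2 = 24 Hz, appears at 18 Hz.
Distinct values: {12 Hz, 18 Hz}.

12 Hz, 18 Hz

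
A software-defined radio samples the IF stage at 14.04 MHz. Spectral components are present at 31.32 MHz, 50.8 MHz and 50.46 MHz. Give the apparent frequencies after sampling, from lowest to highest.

3.24 MHz, 5.36 MHz, 5.7 MHz

fs/2 = 7.02 MHz.
31.32 MHz mod fs = 3.24 MHz.
3.24 MHz ≤ fs/2 = 7.02 MHz, appears at 3.24 MHz.
50.8 MHz mod fs = 8.68 MHz.
8.68 MHz > fs/2 = 7.02 MHz, folds to fs − 8.68 MHz = 5.36 MHz.
50.46 MHz mod fs = 8.34 MHz.
8.34 MHz > fs/2 = 7.02 MHz, folds to fs − 8.34 MHz = 5.7 MHz.
Distinct values: {3.24 MHz, 5.36 MHz, 5.7 MHz}.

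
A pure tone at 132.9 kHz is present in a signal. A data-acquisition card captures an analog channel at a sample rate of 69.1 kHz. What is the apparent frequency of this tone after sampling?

5.3 kHz

132.9 kHz mod fs = 63.8 kHz.
63.8 kHz > fs/2 = 34.55 kHz, folds to fs − 63.8 kHz = 5.3 kHz.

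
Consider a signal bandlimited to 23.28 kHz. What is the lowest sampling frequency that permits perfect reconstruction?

46.56 kHz

Nyquist rate = 2 × 23.28 kHz = 46.56 kHz.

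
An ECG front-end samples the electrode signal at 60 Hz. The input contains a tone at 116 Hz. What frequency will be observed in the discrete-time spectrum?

116 Hz mod fs = 56 Hz.
56 Hz > fs/2 = 30 Hz, folds to fs − 56 Hz = 4 Hz.

4 Hz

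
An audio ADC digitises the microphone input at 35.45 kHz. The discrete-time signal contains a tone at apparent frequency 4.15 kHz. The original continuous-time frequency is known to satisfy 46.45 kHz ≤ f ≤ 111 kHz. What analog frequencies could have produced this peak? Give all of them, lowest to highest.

Frequencies that alias to 4.15 kHz are k·fs ± 4.15 kHz for integer k ≥ 0.
k=0: 4.15 kHz.
k=1: 31.3 kHz, 39.6 kHz.
k=2: 66.75 kHz, 75.05 kHz.
k=3: 102.2 kHz, 110.5 kHz.
k=4: 137.65 kHz, 145.95 kHz.
Within [46.45 kHz, 111 kHz]: 66.75 kHz, 75.05 kHz, 102.2 kHz, 110.5 kHz.

66.75 kHz, 75.05 kHz, 102.2 kHz, 110.5 kHz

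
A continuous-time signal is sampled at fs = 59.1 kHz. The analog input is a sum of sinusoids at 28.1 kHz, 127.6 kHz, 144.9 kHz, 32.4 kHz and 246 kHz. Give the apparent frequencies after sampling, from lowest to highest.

9.4 kHz, 9.6 kHz, 26.7 kHz, 28.1 kHz

fs/2 = 29.55 kHz.
28.1 kHz ≤ fs/2 = 29.55 kHz, passes unchanged.
127.6 kHz mod fs = 9.4 kHz.
9.4 kHz ≤ fs/2 = 29.55 kHz, appears at 9.4 kHz.
144.9 kHz mod fs = 26.7 kHz.
26.7 kHz ≤ fs/2 = 29.55 kHz, appears at 26.7 kHz.
32.4 kHz > fs/2 = 29.55 kHz, folds to fs − 32.4 kHz = 26.7 kHz.
246 kHz mod fs = 9.6 kHz.
9.6 kHz ≤ fs/2 = 29.55 kHz, appears at 9.6 kHz.
Distinct values: {9.4 kHz, 9.6 kHz, 26.7 kHz, 28.1 kHz}.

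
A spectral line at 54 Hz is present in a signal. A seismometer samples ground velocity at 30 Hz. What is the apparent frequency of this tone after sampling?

54 Hz mod fs = 24 Hz.
24 Hz > fs/2 = 15 Hz, folds to fs − 24 Hz = 6 Hz.

6 Hz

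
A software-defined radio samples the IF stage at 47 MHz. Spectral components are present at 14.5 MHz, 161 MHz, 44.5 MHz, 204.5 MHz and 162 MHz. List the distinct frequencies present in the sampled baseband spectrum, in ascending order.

fs/2 = 23.5 MHz.
14.5 MHz ≤ fs/2 = 23.5 MHz, passes unchanged.
161 MHz mod fs = 20 MHz.
20 MHz ≤ fs/2 = 23.5 MHz, appears at 20 MHz.
44.5 MHz > fs/2 = 23.5 MHz, folds to fs − 44.5 MHz = 2.5 MHz.
204.5 MHz mod fs = 16.5 MHz.
16.5 MHz ≤ fs/2 = 23.5 MHz, appears at 16.5 MHz.
162 MHz mod fs = 21 MHz.
21 MHz ≤ fs/2 = 23.5 MHz, appears at 21 MHz.
Distinct values: {2.5 MHz, 14.5 MHz, 16.5 MHz, 20 MHz, 21 MHz}.

2.5 MHz, 14.5 MHz, 16.5 MHz, 20 MHz, 21 MHz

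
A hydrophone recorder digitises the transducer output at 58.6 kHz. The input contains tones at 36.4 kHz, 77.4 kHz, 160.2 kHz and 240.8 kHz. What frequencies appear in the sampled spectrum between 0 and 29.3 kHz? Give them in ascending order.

6.4 kHz, 15.6 kHz, 18.8 kHz, 22.2 kHz

fs/2 = 29.3 kHz.
36.4 kHz > fs/2 = 29.3 kHz, folds to fs − 36.4 kHz = 22.2 kHz.
77.4 kHz mod fs = 18.8 kHz.
18.8 kHz ≤ fs/2 = 29.3 kHz, appears at 18.8 kHz.
160.2 kHz mod fs = 43 kHz.
43 kHz > fs/2 = 29.3 kHz, folds to fs − 43 kHz = 15.6 kHz.
240.8 kHz mod fs = 6.4 kHz.
6.4 kHz ≤ fs/2 = 29.3 kHz, appears at 6.4 kHz.
Distinct values: {6.4 kHz, 15.6 kHz, 18.8 kHz, 22.2 kHz}.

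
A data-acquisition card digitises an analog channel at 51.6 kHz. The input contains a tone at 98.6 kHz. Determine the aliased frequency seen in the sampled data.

98.6 kHz mod fs = 47 kHz.
47 kHz > fs/2 = 25.8 kHz, folds to fs − 47 kHz = 4.6 kHz.

4.6 kHz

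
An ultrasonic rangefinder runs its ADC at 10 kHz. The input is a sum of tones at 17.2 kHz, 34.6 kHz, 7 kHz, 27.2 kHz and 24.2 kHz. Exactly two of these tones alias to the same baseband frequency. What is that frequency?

2.8 kHz

fs/2 = 5 kHz.
17.2 kHz mod fs = 7.2 kHz.
7.2 kHz > fs/2 = 5 kHz, folds to fs − 7.2 kHz = 2.8 kHz.
34.6 kHz mod fs = 4.6 kHz.
4.6 kHz ≤ fs/2 = 5 kHz, appears at 4.6 kHz.
7 kHz > fs/2 = 5 kHz, folds to fs − 7 kHz = 3 kHz.
27.2 kHz mod fs = 7.2 kHz.
7.2 kHz > fs/2 = 5 kHz, folds to fs − 7.2 kHz = 2.8 kHz.
24.2 kHz mod fs = 4.2 kHz.
4.2 kHz ≤ fs/2 = 5 kHz, appears at 4.2 kHz.
17.2 kHz and 27.2 kHz both map to 2.8 kHz.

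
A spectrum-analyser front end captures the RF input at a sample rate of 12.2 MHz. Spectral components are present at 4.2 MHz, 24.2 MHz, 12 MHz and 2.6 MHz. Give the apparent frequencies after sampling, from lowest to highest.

fs/2 = 6.1 MHz.
4.2 MHz ≤ fs/2 = 6.1 MHz, passes unchanged.
24.2 MHz mod fs = 12 MHz.
12 MHz > fs/2 = 6.1 MHz, folds to fs − 12 MHz = 0.2 MHz.
12 MHz > fs/2 = 6.1 MHz, folds to fs − 12 MHz = 0.2 MHz.
2.6 MHz ≤ fs/2 = 6.1 MHz, passes unchanged.
Distinct values: {0.2 MHz, 2.6 MHz, 4.2 MHz}.

0.2 MHz, 2.6 MHz, 4.2 MHz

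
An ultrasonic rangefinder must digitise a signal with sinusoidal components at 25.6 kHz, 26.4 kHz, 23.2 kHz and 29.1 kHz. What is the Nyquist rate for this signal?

58.2 kHz

Highest-frequency component: 29.1 kHz.
Nyquist rate = 2 × 29.1 kHz = 58.2 kHz.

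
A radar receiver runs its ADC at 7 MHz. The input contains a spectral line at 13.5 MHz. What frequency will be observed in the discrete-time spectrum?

13.5 MHz mod fs = 6.5 MHz.
6.5 MHz > fs/2 = 3.5 MHz, folds to fs − 6.5 MHz = 0.5 MHz.

0.5 MHz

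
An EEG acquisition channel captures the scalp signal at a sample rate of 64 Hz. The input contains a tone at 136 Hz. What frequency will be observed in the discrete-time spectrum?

8 Hz

136 Hz mod fs = 8 Hz.
8 Hz ≤ fs/2 = 32 Hz, appears at 8 Hz.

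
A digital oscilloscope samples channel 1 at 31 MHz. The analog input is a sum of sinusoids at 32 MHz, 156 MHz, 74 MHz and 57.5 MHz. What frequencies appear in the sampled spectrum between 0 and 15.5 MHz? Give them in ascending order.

fs/2 = 15.5 MHz.
32 MHz mod fs = 1 MHz.
1 MHz ≤ fs/2 = 15.5 MHz, appears at 1 MHz.
156 MHz mod fs = 1 MHz.
1 MHz ≤ fs/2 = 15.5 MHz, appears at 1 MHz.
74 MHz mod fs = 12 MHz.
12 MHz ≤ fs/2 = 15.5 MHz, appears at 12 MHz.
57.5 MHz mod fs = 26.5 MHz.
26.5 MHz > fs/2 = 15.5 MHz, folds to fs − 26.5 MHz = 4.5 MHz.
Distinct values: {1 MHz, 4.5 MHz, 12 MHz}.

1 MHz, 4.5 MHz, 12 MHz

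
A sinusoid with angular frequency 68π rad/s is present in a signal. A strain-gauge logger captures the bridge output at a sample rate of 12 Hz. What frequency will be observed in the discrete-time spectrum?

2 Hz

ω = 68π rad/s → f = ω/(2π) = 34 Hz.
34 Hz mod fs = 10 Hz.
10 Hz > fs/2 = 6 Hz, folds to fs − 10 Hz = 2 Hz.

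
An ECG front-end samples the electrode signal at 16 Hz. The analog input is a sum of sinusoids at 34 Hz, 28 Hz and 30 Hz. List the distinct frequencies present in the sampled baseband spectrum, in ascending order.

2 Hz, 4 Hz

fs/2 = 8 Hz.
34 Hz mod fs = 2 Hz.
2 Hz ≤ fs/2 = 8 Hz, appears at 2 Hz.
28 Hz mod fs = 12 Hz.
12 Hz > fs/2 = 8 Hz, folds to fs − 12 Hz = 4 Hz.
30 Hz mod fs = 14 Hz.
14 Hz > fs/2 = 8 Hz, folds to fs − 14 Hz = 2 Hz.
Distinct values: {2 Hz, 4 Hz}.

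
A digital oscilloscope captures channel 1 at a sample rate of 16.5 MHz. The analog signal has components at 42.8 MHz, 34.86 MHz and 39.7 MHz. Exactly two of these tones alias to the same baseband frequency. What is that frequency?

fs/2 = 8.25 MHz.
42.8 MHz mod fs = 9.8 MHz.
9.8 MHz > fs/2 = 8.25 MHz, folds to fs − 9.8 MHz = 6.7 MHz.
34.86 MHz mod fs = 1.86 MHz.
1.86 MHz ≤ fs/2 = 8.25 MHz, appears at 1.86 MHz.
39.7 MHz mod fs = 6.7 MHz.
6.7 MHz ≤ fs/2 = 8.25 MHz, appears at 6.7 MHz.
39.7 MHz and 42.8 MHz both map to 6.7 MHz.

6.7 MHz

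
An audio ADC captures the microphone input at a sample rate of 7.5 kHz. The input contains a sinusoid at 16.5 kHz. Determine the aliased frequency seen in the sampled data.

1.5 kHz

16.5 kHz mod fs = 1.5 kHz.
1.5 kHz ≤ fs/2 = 3.75 kHz, appears at 1.5 kHz.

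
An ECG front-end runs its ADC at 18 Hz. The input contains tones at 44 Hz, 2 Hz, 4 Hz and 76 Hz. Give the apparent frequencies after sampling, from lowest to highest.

2 Hz, 4 Hz, 8 Hz

fs/2 = 9 Hz.
44 Hz mod fs = 8 Hz.
8 Hz ≤ fs/2 = 9 Hz, appears at 8 Hz.
2 Hz ≤ fs/2 = 9 Hz, passes unchanged.
4 Hz ≤ fs/2 = 9 Hz, passes unchanged.
76 Hz mod fs = 4 Hz.
4 Hz ≤ fs/2 = 9 Hz, appears at 4 Hz.
Distinct values: {2 Hz, 4 Hz, 8 Hz}.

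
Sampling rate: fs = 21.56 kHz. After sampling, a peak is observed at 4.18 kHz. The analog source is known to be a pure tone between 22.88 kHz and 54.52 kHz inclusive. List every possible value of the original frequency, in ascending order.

25.74 kHz, 38.94 kHz, 47.3 kHz

Frequencies that alias to 4.18 kHz are k·fs ± 4.18 kHz for integer k ≥ 0.
k=0: 4.18 kHz.
k=1: 17.38 kHz, 25.74 kHz.
k=2: 38.94 kHz, 47.3 kHz.
k=3: 60.5 kHz, 68.86 kHz.
Within [22.88 kHz, 54.52 kHz]: 25.74 kHz, 38.94 kHz, 47.3 kHz.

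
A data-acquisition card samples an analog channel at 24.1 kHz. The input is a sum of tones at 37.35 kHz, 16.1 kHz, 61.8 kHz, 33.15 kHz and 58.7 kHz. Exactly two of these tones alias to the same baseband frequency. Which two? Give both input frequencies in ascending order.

fs/2 = 12.05 kHz.
37.35 kHz mod fs = 13.25 kHz.
13.25 kHz > fs/2 = 12.05 kHz, folds to fs − 13.25 kHz = 10.85 kHz.
16.1 kHz > fs/2 = 12.05 kHz, folds to fs − 16.1 kHz = 8 kHz.
61.8 kHz mod fs = 13.6 kHz.
13.6 kHz > fs/2 = 12.05 kHz, folds to fs − 13.6 kHz = 10.5 kHz.
33.15 kHz mod fs = 9.05 kHz.
9.05 kHz ≤ fs/2 = 12.05 kHz, appears at 9.05 kHz.
58.7 kHz mod fs = 10.5 kHz.
10.5 kHz ≤ fs/2 = 12.05 kHz, appears at 10.5 kHz.
58.7 kHz and 61.8 kHz both map to 10.5 kHz.

58.7 kHz, 61.8 kHz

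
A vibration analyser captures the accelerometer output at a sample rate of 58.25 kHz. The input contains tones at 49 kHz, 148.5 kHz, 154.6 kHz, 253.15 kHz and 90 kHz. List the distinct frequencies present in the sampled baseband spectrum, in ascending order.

9.25 kHz, 20.15 kHz, 26.25 kHz, 26.5 kHz

fs/2 = 29.125 kHz.
49 kHz > fs/2 = 29.125 kHz, folds to fs − 49 kHz = 9.25 kHz.
148.5 kHz mod fs = 32 kHz.
32 kHz > fs/2 = 29.125 kHz, folds to fs − 32 kHz = 26.25 kHz.
154.6 kHz mod fs = 38.1 kHz.
38.1 kHz > fs/2 = 29.125 kHz, folds to fs − 38.1 kHz = 20.15 kHz.
253.15 kHz mod fs = 20.15 kHz.
20.15 kHz ≤ fs/2 = 29.125 kHz, appears at 20.15 kHz.
90 kHz mod fs = 31.75 kHz.
31.75 kHz > fs/2 = 29.125 kHz, folds to fs − 31.75 kHz = 26.5 kHz.
Distinct values: {9.25 kHz, 20.15 kHz, 26.25 kHz, 26.5 kHz}.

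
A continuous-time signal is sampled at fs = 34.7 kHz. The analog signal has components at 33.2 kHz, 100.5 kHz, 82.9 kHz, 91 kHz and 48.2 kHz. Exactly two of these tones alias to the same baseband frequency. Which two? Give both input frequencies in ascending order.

48.2 kHz, 82.9 kHz

fs/2 = 17.35 kHz.
33.2 kHz > fs/2 = 17.35 kHz, folds to fs − 33.2 kHz = 1.5 kHz.
100.5 kHz mod fs = 31.1 kHz.
31.1 kHz > fs/2 = 17.35 kHz, folds to fs − 31.1 kHz = 3.6 kHz.
82.9 kHz mod fs = 13.5 kHz.
13.5 kHz ≤ fs/2 = 17.35 kHz, appears at 13.5 kHz.
91 kHz mod fs = 21.6 kHz.
21.6 kHz > fs/2 = 17.35 kHz, folds to fs − 21.6 kHz = 13.1 kHz.
48.2 kHz mod fs = 13.5 kHz.
13.5 kHz ≤ fs/2 = 17.35 kHz, appears at 13.5 kHz.
48.2 kHz and 82.9 kHz both map to 13.5 kHz.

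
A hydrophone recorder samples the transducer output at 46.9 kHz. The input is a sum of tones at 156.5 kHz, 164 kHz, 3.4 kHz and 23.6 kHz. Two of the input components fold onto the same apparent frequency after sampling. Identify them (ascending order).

fs/2 = 23.45 kHz.
156.5 kHz mod fs = 15.8 kHz.
15.8 kHz ≤ fs/2 = 23.45 kHz, appears at 15.8 kHz.
164 kHz mod fs = 23.3 kHz.
23.3 kHz ≤ fs/2 = 23.45 kHz, appears at 23.3 kHz.
3.4 kHz ≤ fs/2 = 23.45 kHz, passes unchanged.
23.6 kHz > fs/2 = 23.45 kHz, folds to fs − 23.6 kHz = 23.3 kHz.
23.6 kHz and 164 kHz both map to 23.3 kHz.

23.6 kHz, 164 kHz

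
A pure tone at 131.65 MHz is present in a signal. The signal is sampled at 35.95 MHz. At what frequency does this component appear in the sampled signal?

12.15 MHz

131.65 MHz mod fs = 23.8 MHz.
23.8 MHz > fs/2 = 17.975 MHz, folds to fs − 23.8 MHz = 12.15 MHz.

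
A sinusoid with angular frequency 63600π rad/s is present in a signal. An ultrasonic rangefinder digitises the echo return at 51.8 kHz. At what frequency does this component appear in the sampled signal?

ω = 63600π rad/s → f = ω/(2π) = 31800 Hz = 31.8 kHz.
31.8 kHz > fs/2 = 25.9 kHz, folds to fs − 31.8 kHz = 20 kHz.

20 kHz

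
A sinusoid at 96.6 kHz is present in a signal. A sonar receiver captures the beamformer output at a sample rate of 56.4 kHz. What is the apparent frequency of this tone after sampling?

16.2 kHz

96.6 kHz mod fs = 40.2 kHz.
40.2 kHz > fs/2 = 28.2 kHz, folds to fs − 40.2 kHz = 16.2 kHz.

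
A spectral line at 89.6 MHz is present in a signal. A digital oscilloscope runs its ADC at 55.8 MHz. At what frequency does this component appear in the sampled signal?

89.6 MHz mod fs = 33.8 MHz.
33.8 MHz > fs/2 = 27.9 MHz, folds to fs − 33.8 MHz = 22 MHz.

22 MHz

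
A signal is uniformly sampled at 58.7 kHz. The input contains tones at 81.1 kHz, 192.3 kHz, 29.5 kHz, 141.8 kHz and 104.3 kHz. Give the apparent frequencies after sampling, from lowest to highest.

fs/2 = 29.35 kHz.
81.1 kHz mod fs = 22.4 kHz.
22.4 kHz ≤ fs/2 = 29.35 kHz, appears at 22.4 kHz.
192.3 kHz mod fs = 16.2 kHz.
16.2 kHz ≤ fs/2 = 29.35 kHz, appears at 16.2 kHz.
29.5 kHz > fs/2 = 29.35 kHz, folds to fs − 29.5 kHz = 29.2 kHz.
141.8 kHz mod fs = 24.4 kHz.
24.4 kHz ≤ fs/2 = 29.35 kHz, appears at 24.4 kHz.
104.3 kHz mod fs = 45.6 kHz.
45.6 kHz > fs/2 = 29.35 kHz, folds to fs − 45.6 kHz = 13.1 kHz.
Distinct values: {13.1 kHz, 16.2 kHz, 22.4 kHz, 24.4 kHz, 29.2 kHz}.

13.1 kHz, 16.2 kHz, 22.4 kHz, 24.4 kHz, 29.2 kHz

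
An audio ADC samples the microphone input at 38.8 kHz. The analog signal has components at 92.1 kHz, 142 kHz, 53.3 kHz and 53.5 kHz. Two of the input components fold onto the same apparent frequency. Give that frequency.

14.5 kHz

fs/2 = 19.4 kHz.
92.1 kHz mod fs = 14.5 kHz.
14.5 kHz ≤ fs/2 = 19.4 kHz, appears at 14.5 kHz.
142 kHz mod fs = 25.6 kHz.
25.6 kHz > fs/2 = 19.4 kHz, folds to fs − 25.6 kHz = 13.2 kHz.
53.3 kHz mod fs = 14.5 kHz.
14.5 kHz ≤ fs/2 = 19.4 kHz, appears at 14.5 kHz.
53.5 kHz mod fs = 14.7 kHz.
14.7 kHz ≤ fs/2 = 19.4 kHz, appears at 14.7 kHz.
53.3 kHz and 92.1 kHz both map to 14.5 kHz.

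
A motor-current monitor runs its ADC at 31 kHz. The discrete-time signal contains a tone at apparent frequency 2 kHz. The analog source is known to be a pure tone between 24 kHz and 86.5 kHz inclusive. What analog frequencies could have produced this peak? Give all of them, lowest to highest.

Frequencies that alias to 2 kHz are k·fs ± 2 kHz for integer k ≥ 0.
k=0: 2 kHz.
k=1: 29 kHz, 33 kHz.
k=2: 60 kHz, 64 kHz.
k=3: 91 kHz, 95 kHz.
Within [24 kHz, 86.5 kHz]: 29 kHz, 33 kHz, 60 kHz, 64 kHz.

29 kHz, 33 kHz, 60 kHz, 64 kHz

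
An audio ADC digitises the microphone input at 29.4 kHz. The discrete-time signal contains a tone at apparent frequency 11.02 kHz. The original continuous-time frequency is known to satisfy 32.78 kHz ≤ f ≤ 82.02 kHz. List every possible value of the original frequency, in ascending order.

Frequencies that alias to 11.02 kHz are k·fs ± 11.02 kHz for integer k ≥ 0.
k=0: 11.02 kHz.
k=1: 18.38 kHz, 40.42 kHz.
k=2: 47.78 kHz, 69.82 kHz.
k=3: 77.18 kHz, 99.22 kHz.
k=4: 106.58 kHz, 128.62 kHz.
Within [32.78 kHz, 82.02 kHz]: 40.42 kHz, 47.78 kHz, 69.82 kHz, 77.18 kHz.

40.42 kHz, 47.78 kHz, 69.82 kHz, 77.18 kHz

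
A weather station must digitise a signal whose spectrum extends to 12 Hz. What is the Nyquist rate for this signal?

Nyquist rate = 2 × 12 Hz = 24 Hz.

24 Hz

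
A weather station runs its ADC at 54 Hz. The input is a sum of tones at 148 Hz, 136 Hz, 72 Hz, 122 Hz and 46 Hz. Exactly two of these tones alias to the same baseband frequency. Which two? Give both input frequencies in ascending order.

fs/2 = 27 Hz.
148 Hz mod fs = 40 Hz.
40 Hz > fs/2 = 27 Hz, folds to fs − 40 Hz = 14 Hz.
136 Hz mod fs = 28 Hz.
28 Hz > fs/2 = 27 Hz, folds to fs − 28 Hz = 26 Hz.
72 Hz mod fs = 18 Hz.
18 Hz ≤ fs/2 = 27 Hz, appears at 18 Hz.
122 Hz mod fs = 14 Hz.
14 Hz ≤ fs/2 = 27 Hz, appears at 14 Hz.
46 Hz > fs/2 = 27 Hz, folds to fs − 46 Hz = 8 Hz.
122 Hz and 148 Hz both map to 14 Hz.

122 Hz, 148 Hz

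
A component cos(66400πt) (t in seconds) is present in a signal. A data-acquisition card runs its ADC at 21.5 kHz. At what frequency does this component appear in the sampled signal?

ω = 66400π rad/s → f = ω/(2π) = 33200 Hz = 33.2 kHz.
33.2 kHz mod fs = 11.7 kHz.
11.7 kHz > fs/2 = 10.75 kHz, folds to fs − 11.7 kHz = 9.8 kHz.

9.8 kHz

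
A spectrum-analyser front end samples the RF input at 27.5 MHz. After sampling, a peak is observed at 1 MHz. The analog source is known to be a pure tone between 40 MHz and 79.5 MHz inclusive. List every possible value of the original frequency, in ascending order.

54 MHz, 56 MHz

Frequencies that alias to 1 MHz are k·fs ± 1 MHz for integer k ≥ 0.
k=0: 1 MHz.
k=1: 26.5 MHz, 28.5 MHz.
k=2: 54 MHz, 56 MHz.
k=3: 81.5 MHz, 83.5 MHz.
Within [40 MHz, 79.5 MHz]: 54 MHz, 56 MHz.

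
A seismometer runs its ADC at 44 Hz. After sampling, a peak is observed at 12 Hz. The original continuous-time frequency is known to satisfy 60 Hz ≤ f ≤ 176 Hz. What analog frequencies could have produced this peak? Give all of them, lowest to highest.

Frequencies that alias to 12 Hz are k·fs ± 12 Hz for integer k ≥ 0.
k=0: 12 Hz.
k=1: 32 Hz, 56 Hz.
k=2: 76 Hz, 100 Hz.
k=3: 120 Hz, 144 Hz.
k=4: 164 Hz, 188 Hz.
k=5: 208 Hz, 232 Hz.
Within [60 Hz, 176 Hz]: 76 Hz, 100 Hz, 120 Hz, 144 Hz, 164 Hz.

76 Hz, 100 Hz, 120 Hz, 144 Hz, 164 Hz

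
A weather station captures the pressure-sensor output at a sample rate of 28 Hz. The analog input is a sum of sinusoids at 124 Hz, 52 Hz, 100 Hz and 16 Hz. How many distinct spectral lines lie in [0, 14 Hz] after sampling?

2

fs/2 = 14 Hz.
124 Hz mod fs = 12 Hz.
12 Hz ≤ fs/2 = 14 Hz, appears at 12 Hz.
52 Hz mod fs = 24 Hz.
24 Hz > fs/2 = 14 Hz, folds to fs − 24 Hz = 4 Hz.
100 Hz mod fs = 16 Hz.
16 Hz > fs/2 = 14 Hz, folds to fs − 16 Hz = 12 Hz.
16 Hz > fs/2 = 14 Hz, folds to fs − 16 Hz = 12 Hz.
Distinct values: {4 Hz, 12 Hz} → 2.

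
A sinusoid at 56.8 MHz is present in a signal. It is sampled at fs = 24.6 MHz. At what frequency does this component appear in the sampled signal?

56.8 MHz mod fs = 7.6 MHz.
7.6 MHz ≤ fs/2 = 12.3 MHz, appears at 7.6 MHz.

7.6 MHz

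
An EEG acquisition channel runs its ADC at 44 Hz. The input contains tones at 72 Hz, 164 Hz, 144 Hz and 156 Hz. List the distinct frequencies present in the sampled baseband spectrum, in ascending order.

12 Hz, 16 Hz, 20 Hz

fs/2 = 22 Hz.
72 Hz mod fs = 28 Hz.
28 Hz > fs/2 = 22 Hz, folds to fs − 28 Hz = 16 Hz.
164 Hz mod fs = 32 Hz.
32 Hz > fs/2 = 22 Hz, folds to fs − 32 Hz = 12 Hz.
144 Hz mod fs = 12 Hz.
12 Hz ≤ fs/2 = 22 Hz, appears at 12 Hz.
156 Hz mod fs = 24 Hz.
24 Hz > fs/2 = 22 Hz, folds to fs − 24 Hz = 20 Hz.
Distinct values: {12 Hz, 16 Hz, 20 Hz}.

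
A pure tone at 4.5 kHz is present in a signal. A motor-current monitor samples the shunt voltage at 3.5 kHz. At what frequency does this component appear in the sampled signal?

4.5 kHz mod fs = 1 kHz.
1 kHz ≤ fs/2 = 1.75 kHz, appears at 1 kHz.

1 kHz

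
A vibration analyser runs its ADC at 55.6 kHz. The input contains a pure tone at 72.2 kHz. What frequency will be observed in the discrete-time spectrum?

72.2 kHz mod fs = 16.6 kHz.
16.6 kHz ≤ fs/2 = 27.8 kHz, appears at 16.6 kHz.

16.6 kHz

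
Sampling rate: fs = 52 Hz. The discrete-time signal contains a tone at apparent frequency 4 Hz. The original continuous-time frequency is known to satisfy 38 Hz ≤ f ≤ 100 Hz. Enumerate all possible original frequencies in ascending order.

Frequencies that alias to 4 Hz are k·fs ± 4 Hz for integer k ≥ 0.
k=0: 4 Hz.
k=1: 48 Hz, 56 Hz.
k=2: 100 Hz, 108 Hz.
k=3: 152 Hz, 160 Hz.
Within [38 Hz, 100 Hz]: 48 Hz, 56 Hz, 100 Hz.

48 Hz, 56 Hz, 100 Hz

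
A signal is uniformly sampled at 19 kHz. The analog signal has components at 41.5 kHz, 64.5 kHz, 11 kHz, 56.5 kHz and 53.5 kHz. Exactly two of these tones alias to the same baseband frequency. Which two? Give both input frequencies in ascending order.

fs/2 = 9.5 kHz.
41.5 kHz mod fs = 3.5 kHz.
3.5 kHz ≤ fs/2 = 9.5 kHz, appears at 3.5 kHz.
64.5 kHz mod fs = 7.5 kHz.
7.5 kHz ≤ fs/2 = 9.5 kHz, appears at 7.5 kHz.
11 kHz > fs/2 = 9.5 kHz, folds to fs − 11 kHz = 8 kHz.
56.5 kHz mod fs = 18.5 kHz.
18.5 kHz > fs/2 = 9.5 kHz, folds to fs − 18.5 kHz = 0.5 kHz.
53.5 kHz mod fs = 15.5 kHz.
15.5 kHz > fs/2 = 9.5 kHz, folds to fs − 15.5 kHz = 3.5 kHz.
41.5 kHz and 53.5 kHz both map to 3.5 kHz.

41.5 kHz, 53.5 kHz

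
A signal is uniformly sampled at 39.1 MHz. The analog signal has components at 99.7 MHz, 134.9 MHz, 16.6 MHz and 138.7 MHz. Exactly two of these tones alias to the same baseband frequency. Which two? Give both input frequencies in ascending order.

fs/2 = 19.55 MHz.
99.7 MHz mod fs = 21.5 MHz.
21.5 MHz > fs/2 = 19.55 MHz, folds to fs − 21.5 MHz = 17.6 MHz.
134.9 MHz mod fs = 17.6 MHz.
17.6 MHz ≤ fs/2 = 19.55 MHz, appears at 17.6 MHz.
16.6 MHz ≤ fs/2 = 19.55 MHz, passes unchanged.
138.7 MHz mod fs = 21.4 MHz.
21.4 MHz > fs/2 = 19.55 MHz, folds to fs − 21.4 MHz = 17.7 MHz.
99.7 MHz and 134.9 MHz both map to 17.6 MHz.

99.7 MHz, 134.9 MHz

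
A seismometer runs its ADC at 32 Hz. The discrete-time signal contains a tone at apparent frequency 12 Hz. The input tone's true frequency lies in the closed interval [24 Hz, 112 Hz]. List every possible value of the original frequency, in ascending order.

44 Hz, 52 Hz, 76 Hz, 84 Hz, 108 Hz

Frequencies that alias to 12 Hz are k·fs ± 12 Hz for integer k ≥ 0.
k=0: 12 Hz.
k=1: 20 Hz, 44 Hz.
k=2: 52 Hz, 76 Hz.
k=3: 84 Hz, 108 Hz.
k=4: 116 Hz, 140 Hz.
Within [24 Hz, 112 Hz]: 44 Hz, 52 Hz, 76 Hz, 84 Hz, 108 Hz.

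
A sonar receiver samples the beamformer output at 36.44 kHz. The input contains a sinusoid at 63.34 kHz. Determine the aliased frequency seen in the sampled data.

63.34 kHz mod fs = 26.9 kHz.
26.9 kHz > fs/2 = 18.22 kHz, folds to fs − 26.9 kHz = 9.54 kHz.

9.54 kHz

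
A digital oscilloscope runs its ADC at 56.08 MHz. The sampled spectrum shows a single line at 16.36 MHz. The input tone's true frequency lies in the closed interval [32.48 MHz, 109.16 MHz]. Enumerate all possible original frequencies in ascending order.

Frequencies that alias to 16.36 MHz are k·fs ± 16.36 MHz for integer k ≥ 0.
k=0: 16.36 MHz.
k=1: 39.72 MHz, 72.44 MHz.
k=2: 95.8 MHz, 128.52 MHz.
k=3: 151.88 MHz, 184.6 MHz.
Within [32.48 MHz, 109.16 MHz]: 39.72 MHz, 72.44 MHz, 95.8 MHz.

39.72 MHz, 72.44 MHz, 95.8 MHz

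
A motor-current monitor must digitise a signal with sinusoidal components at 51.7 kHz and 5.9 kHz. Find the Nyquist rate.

Highest-frequency component: 51.7 kHz.
Nyquist rate = 2 × 51.7 kHz = 103.4 kHz.

103.4 kHz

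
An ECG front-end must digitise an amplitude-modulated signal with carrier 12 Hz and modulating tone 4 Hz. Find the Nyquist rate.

AM sidebands sit at fc ± fm = 8 Hz and 16 Hz.
Highest-frequency component: 16 Hz.
Nyquist rate = 2 × 16 Hz = 32 Hz.

32 Hz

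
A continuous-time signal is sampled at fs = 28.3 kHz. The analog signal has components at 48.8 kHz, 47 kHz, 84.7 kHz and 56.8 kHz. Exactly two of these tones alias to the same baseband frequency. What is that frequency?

0.2 kHz

fs/2 = 14.15 kHz.
48.8 kHz mod fs = 20.5 kHz.
20.5 kHz > fs/2 = 14.15 kHz, folds to fs − 20.5 kHz = 7.8 kHz.
47 kHz mod fs = 18.7 kHz.
18.7 kHz > fs/2 = 14.15 kHz, folds to fs − 18.7 kHz = 9.6 kHz.
84.7 kHz mod fs = 28.1 kHz.
28.1 kHz > fs/2 = 14.15 kHz, folds to fs − 28.1 kHz = 0.2 kHz.
56.8 kHz mod fs = 0.2 kHz.
0.2 kHz ≤ fs/2 = 14.15 kHz, appears at 0.2 kHz.
56.8 kHz and 84.7 kHz both map to 0.2 kHz.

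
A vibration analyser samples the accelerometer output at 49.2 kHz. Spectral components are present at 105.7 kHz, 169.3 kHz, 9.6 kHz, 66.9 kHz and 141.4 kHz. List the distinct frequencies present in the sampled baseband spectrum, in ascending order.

6.2 kHz, 7.3 kHz, 9.6 kHz, 17.7 kHz, 21.7 kHz

fs/2 = 24.6 kHz.
105.7 kHz mod fs = 7.3 kHz.
7.3 kHz ≤ fs/2 = 24.6 kHz, appears at 7.3 kHz.
169.3 kHz mod fs = 21.7 kHz.
21.7 kHz ≤ fs/2 = 24.6 kHz, appears at 21.7 kHz.
9.6 kHz ≤ fs/2 = 24.6 kHz, passes unchanged.
66.9 kHz mod fs = 17.7 kHz.
17.7 kHz ≤ fs/2 = 24.6 kHz, appears at 17.7 kHz.
141.4 kHz mod fs = 43 kHz.
43 kHz > fs/2 = 24.6 kHz, folds to fs − 43 kHz = 6.2 kHz.
Distinct values: {6.2 kHz, 7.3 kHz, 9.6 kHz, 17.7 kHz, 21.7 kHz}.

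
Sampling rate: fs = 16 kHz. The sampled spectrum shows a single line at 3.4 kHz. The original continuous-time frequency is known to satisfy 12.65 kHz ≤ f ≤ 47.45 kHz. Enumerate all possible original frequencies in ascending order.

19.4 kHz, 28.6 kHz, 35.4 kHz, 44.6 kHz

Frequencies that alias to 3.4 kHz are k·fs ± 3.4 kHz for integer k ≥ 0.
k=0: 3.4 kHz.
k=1: 12.6 kHz, 19.4 kHz.
k=2: 28.6 kHz, 35.4 kHz.
k=3: 44.6 kHz, 51.4 kHz.
k=4: 60.6 kHz, 67.4 kHz.
Within [12.65 kHz, 47.45 kHz]: 19.4 kHz, 28.6 kHz, 35.4 kHz, 44.6 kHz.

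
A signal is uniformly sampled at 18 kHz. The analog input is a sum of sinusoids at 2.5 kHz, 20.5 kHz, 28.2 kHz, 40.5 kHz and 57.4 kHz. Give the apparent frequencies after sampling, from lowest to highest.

2.5 kHz, 3.4 kHz, 4.5 kHz, 7.8 kHz

fs/2 = 9 kHz.
2.5 kHz ≤ fs/2 = 9 kHz, passes unchanged.
20.5 kHz mod fs = 2.5 kHz.
2.5 kHz ≤ fs/2 = 9 kHz, appears at 2.5 kHz.
28.2 kHz mod fs = 10.2 kHz.
10.2 kHz > fs/2 = 9 kHz, folds to fs − 10.2 kHz = 7.8 kHz.
40.5 kHz mod fs = 4.5 kHz.
4.5 kHz ≤ fs/2 = 9 kHz, appears at 4.5 kHz.
57.4 kHz mod fs = 3.4 kHz.
3.4 kHz ≤ fs/2 = 9 kHz, appears at 3.4 kHz.
Distinct values: {2.5 kHz, 3.4 kHz, 4.5 kHz, 7.8 kHz}.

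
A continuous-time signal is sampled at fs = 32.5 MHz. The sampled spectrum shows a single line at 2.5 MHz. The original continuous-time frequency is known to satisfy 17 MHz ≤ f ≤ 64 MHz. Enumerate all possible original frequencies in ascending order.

30 MHz, 35 MHz, 62.5 MHz

Frequencies that alias to 2.5 MHz are k·fs ± 2.5 MHz for integer k ≥ 0.
k=0: 2.5 MHz.
k=1: 30 MHz, 35 MHz.
k=2: 62.5 MHz, 67.5 MHz.
k=3: 95 MHz, 100 MHz.
Within [17 MHz, 64 MHz]: 30 MHz, 35 MHz, 62.5 MHz.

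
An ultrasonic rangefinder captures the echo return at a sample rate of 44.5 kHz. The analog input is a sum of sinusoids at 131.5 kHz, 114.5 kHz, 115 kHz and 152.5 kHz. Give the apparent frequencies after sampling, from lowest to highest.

fs/2 = 22.25 kHz.
131.5 kHz mod fs = 42.5 kHz.
42.5 kHz > fs/2 = 22.25 kHz, folds to fs − 42.5 kHz = 2 kHz.
114.5 kHz mod fs = 25.5 kHz.
25.5 kHz > fs/2 = 22.25 kHz, folds to fs − 25.5 kHz = 19 kHz.
115 kHz mod fs = 26 kHz.
26 kHz > fs/2 = 22.25 kHz, folds to fs − 26 kHz = 18.5 kHz.
152.5 kHz mod fs = 19 kHz.
19 kHz ≤ fs/2 = 22.25 kHz, appears at 19 kHz.
Distinct values: {2 kHz, 18.5 kHz, 19 kHz}.

2 kHz, 18.5 kHz, 19 kHz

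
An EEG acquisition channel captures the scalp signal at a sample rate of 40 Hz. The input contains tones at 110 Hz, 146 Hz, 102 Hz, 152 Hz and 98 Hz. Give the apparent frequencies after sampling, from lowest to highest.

8 Hz, 10 Hz, 14 Hz, 18 Hz

fs/2 = 20 Hz.
110 Hz mod fs = 30 Hz.
30 Hz > fs/2 = 20 Hz, folds to fs − 30 Hz = 10 Hz.
146 Hz mod fs = 26 Hz.
26 Hz > fs/2 = 20 Hz, folds to fs − 26 Hz = 14 Hz.
102 Hz mod fs = 22 Hz.
22 Hz > fs/2 = 20 Hz, folds to fs − 22 Hz = 18 Hz.
152 Hz mod fs = 32 Hz.
32 Hz > fs/2 = 20 Hz, folds to fs − 32 Hz = 8 Hz.
98 Hz mod fs = 18 Hz.
18 Hz ≤ fs/2 = 20 Hz, appears at 18 Hz.
Distinct values: {8 Hz, 10 Hz, 14 Hz, 18 Hz}.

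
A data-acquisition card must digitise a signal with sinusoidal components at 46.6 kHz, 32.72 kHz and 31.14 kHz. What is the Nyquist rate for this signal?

Highest-frequency component: 46.6 kHz.
Nyquist rate = 2 × 46.6 kHz = 93.2 kHz.

93.2 kHz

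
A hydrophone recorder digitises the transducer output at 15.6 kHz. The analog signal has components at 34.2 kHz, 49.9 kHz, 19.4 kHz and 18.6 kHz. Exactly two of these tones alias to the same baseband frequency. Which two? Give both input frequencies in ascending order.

fs/2 = 7.8 kHz.
34.2 kHz mod fs = 3 kHz.
3 kHz ≤ fs/2 = 7.8 kHz, appears at 3 kHz.
49.9 kHz mod fs = 3.1 kHz.
3.1 kHz ≤ fs/2 = 7.8 kHz, appears at 3.1 kHz.
19.4 kHz mod fs = 3.8 kHz.
3.8 kHz ≤ fs/2 = 7.8 kHz, appears at 3.8 kHz.
18.6 kHz mod fs = 3 kHz.
3 kHz ≤ fs/2 = 7.8 kHz, appears at 3 kHz.
18.6 kHz and 34.2 kHz both map to 3 kHz.

18.6 kHz, 34.2 kHz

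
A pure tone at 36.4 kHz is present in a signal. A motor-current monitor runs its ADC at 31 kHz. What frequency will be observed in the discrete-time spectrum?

5.4 kHz

36.4 kHz mod fs = 5.4 kHz.
5.4 kHz ≤ fs/2 = 15.5 kHz, appears at 5.4 kHz.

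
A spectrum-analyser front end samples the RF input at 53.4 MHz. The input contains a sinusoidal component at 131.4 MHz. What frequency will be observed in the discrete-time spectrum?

24.6 MHz

131.4 MHz mod fs = 24.6 MHz.
24.6 MHz ≤ fs/2 = 26.7 MHz, appears at 24.6 MHz.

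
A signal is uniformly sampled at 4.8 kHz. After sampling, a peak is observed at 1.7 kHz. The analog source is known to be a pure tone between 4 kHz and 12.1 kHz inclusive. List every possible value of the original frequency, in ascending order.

6.5 kHz, 7.9 kHz, 11.3 kHz

Frequencies that alias to 1.7 kHz are k·fs ± 1.7 kHz for integer k ≥ 0.
k=0: 1.7 kHz.
k=1: 3.1 kHz, 6.5 kHz.
k=2: 7.9 kHz, 11.3 kHz.
k=3: 12.7 kHz, 16.1 kHz.
Within [4 kHz, 12.1 kHz]: 6.5 kHz, 7.9 kHz, 11.3 kHz.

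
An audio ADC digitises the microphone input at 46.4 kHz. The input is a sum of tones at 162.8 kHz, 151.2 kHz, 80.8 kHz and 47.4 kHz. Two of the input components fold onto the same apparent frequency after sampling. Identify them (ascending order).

80.8 kHz, 151.2 kHz

fs/2 = 23.2 kHz.
162.8 kHz mod fs = 23.6 kHz.
23.6 kHz > fs/2 = 23.2 kHz, folds to fs − 23.6 kHz = 22.8 kHz.
151.2 kHz mod fs = 12 kHz.
12 kHz ≤ fs/2 = 23.2 kHz, appears at 12 kHz.
80.8 kHz mod fs = 34.4 kHz.
34.4 kHz > fs/2 = 23.2 kHz, folds to fs − 34.4 kHz = 12 kHz.
47.4 kHz mod fs = 1 kHz.
1 kHz ≤ fs/2 = 23.2 kHz, appears at 1 kHz.
80.8 kHz and 151.2 kHz both map to 12 kHz.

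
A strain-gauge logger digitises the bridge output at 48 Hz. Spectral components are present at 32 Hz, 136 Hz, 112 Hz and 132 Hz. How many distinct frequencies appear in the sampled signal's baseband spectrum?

fs/2 = 24 Hz.
32 Hz > fs/2 = 24 Hz, folds to fs − 32 Hz = 16 Hz.
136 Hz mod fs = 40 Hz.
40 Hz > fs/2 = 24 Hz, folds to fs − 40 Hz = 8 Hz.
112 Hz mod fs = 16 Hz.
16 Hz ≤ fs/2 = 24 Hz, appears at 16 Hz.
132 Hz mod fs = 36 Hz.
36 Hz > fs/2 = 24 Hz, folds to fs − 36 Hz = 12 Hz.
Distinct values: {8 Hz, 12 Hz, 16 Hz} → 3.

3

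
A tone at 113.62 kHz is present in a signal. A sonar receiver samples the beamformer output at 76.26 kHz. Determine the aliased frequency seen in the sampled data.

113.62 kHz mod fs = 37.36 kHz.
37.36 kHz ≤ fs/2 = 38.13 kHz, appears at 37.36 kHz.

37.36 kHz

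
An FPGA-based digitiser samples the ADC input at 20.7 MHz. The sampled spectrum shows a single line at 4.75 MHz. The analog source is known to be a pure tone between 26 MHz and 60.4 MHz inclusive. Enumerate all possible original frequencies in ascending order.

Frequencies that alias to 4.75 MHz are k·fs ± 4.75 MHz for integer k ≥ 0.
k=0: 4.75 MHz.
k=1: 15.95 MHz, 25.45 MHz.
k=2: 36.65 MHz, 46.15 MHz.
k=3: 57.35 MHz, 66.85 MHz.
k=4: 78.05 MHz, 87.55 MHz.
Within [26 MHz, 60.4 MHz]: 36.65 MHz, 46.15 MHz, 57.35 MHz.

36.65 MHz, 46.15 MHz, 57.35 MHz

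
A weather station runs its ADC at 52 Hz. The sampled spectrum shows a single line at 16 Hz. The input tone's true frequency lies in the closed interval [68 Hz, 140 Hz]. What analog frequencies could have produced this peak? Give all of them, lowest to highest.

Frequencies that alias to 16 Hz are k·fs ± 16 Hz for integer k ≥ 0.
k=0: 16 Hz.
k=1: 36 Hz, 68 Hz.
k=2: 88 Hz, 120 Hz.
k=3: 140 Hz, 172 Hz.
k=4: 192 Hz, 224 Hz.
Within [68 Hz, 140 Hz]: 68 Hz, 88 Hz, 120 Hz, 140 Hz.

68 Hz, 88 Hz, 120 Hz, 140 Hz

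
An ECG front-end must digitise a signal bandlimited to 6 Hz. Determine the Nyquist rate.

Nyquist rate = 2 × 6 Hz = 12 Hz.

12 Hz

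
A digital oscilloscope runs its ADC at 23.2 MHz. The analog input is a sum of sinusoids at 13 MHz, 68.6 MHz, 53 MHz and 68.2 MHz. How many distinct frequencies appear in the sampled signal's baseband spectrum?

4

fs/2 = 11.6 MHz.
13 MHz > fs/2 = 11.6 MHz, folds to fs − 13 MHz = 10.2 MHz.
68.6 MHz mod fs = 22.2 MHz.
22.2 MHz > fs/2 = 11.6 MHz, folds to fs − 22.2 MHz = 1 MHz.
53 MHz mod fs = 6.6 MHz.
6.6 MHz ≤ fs/2 = 11.6 MHz, appears at 6.6 MHz.
68.2 MHz mod fs = 21.8 MHz.
21.8 MHz > fs/2 = 11.6 MHz, folds to fs − 21.8 MHz = 1.4 MHz.
Distinct values: {1 MHz, 1.4 MHz, 6.6 MHz, 10.2 MHz} → 4.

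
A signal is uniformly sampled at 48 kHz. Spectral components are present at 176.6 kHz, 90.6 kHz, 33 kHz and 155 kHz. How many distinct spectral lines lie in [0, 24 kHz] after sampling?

fs/2 = 24 kHz.
176.6 kHz mod fs = 32.6 kHz.
32.6 kHz > fs/2 = 24 kHz, folds to fs − 32.6 kHz = 15.4 kHz.
90.6 kHz mod fs = 42.6 kHz.
42.6 kHz > fs/2 = 24 kHz, folds to fs − 42.6 kHz = 5.4 kHz.
33 kHz > fs/2 = 24 kHz, folds to fs − 33 kHz = 15 kHz.
155 kHz mod fs = 11 kHz.
11 kHz ≤ fs/2 = 24 kHz, appears at 11 kHz.
Distinct values: {5.4 kHz, 11 kHz, 15 kHz, 15.4 kHz} → 4.

4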